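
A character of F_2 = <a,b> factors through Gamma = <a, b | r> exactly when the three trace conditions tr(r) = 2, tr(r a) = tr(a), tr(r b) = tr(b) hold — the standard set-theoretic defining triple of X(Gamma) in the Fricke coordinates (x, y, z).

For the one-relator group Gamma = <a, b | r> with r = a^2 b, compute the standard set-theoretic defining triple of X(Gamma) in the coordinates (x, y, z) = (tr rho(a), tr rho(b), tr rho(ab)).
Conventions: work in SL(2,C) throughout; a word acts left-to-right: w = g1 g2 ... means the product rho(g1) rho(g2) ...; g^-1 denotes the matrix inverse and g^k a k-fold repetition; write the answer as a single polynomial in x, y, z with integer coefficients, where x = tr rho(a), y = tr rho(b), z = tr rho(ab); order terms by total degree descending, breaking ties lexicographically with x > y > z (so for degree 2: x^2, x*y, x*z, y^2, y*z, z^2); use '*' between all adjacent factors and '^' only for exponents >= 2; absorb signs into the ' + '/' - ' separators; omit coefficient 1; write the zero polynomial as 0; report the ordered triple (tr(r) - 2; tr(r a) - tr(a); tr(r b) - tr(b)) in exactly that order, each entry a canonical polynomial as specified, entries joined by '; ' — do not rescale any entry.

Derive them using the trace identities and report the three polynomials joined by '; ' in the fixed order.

trace(a^2 b) = trace(a)*trace(b a) - trace(b)   [square of a] = x*z - y
trace(a^2 b a) = trace(a)*trace(a b a) - trace(a b)  (reduce the a square) = x^2*z - x*y - z
trace(a^2) = trace(a)*trace(a) - trace(1) = x^2 - 2
trace(a^2 b^2) = trace(b)*trace(a^2 b) - trace(a^2) = x*y*z - x^2 - y^2 + 2
assemble the triple (trace(r) - 2; trace(r a) - x; trace(r b) - y)

x*z - y - 2; x^2*z - x*y - x - z; x*y*z - x^2 - y^2 - y + 2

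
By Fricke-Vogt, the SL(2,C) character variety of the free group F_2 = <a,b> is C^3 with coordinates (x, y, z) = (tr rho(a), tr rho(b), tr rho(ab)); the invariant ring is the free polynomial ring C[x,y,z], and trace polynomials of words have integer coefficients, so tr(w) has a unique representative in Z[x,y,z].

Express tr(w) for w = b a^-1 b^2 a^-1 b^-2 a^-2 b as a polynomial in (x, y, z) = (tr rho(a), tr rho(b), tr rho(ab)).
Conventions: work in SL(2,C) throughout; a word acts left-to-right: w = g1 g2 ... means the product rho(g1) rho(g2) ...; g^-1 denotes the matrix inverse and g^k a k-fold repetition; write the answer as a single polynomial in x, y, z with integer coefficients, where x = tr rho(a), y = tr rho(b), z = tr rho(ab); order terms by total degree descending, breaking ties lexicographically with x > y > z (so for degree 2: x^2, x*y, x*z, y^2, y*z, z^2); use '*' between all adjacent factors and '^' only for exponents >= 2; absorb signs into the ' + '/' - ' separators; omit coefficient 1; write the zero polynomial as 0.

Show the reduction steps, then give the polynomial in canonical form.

trace(b^2) = trace(b) * trace(b) - trace(1) = y^2 - 2
so trace(b^3) = trace(b) * trace(b^2) - trace(b) = y^3 - 3*y
trace(b^4) = trace(b) * trace(b^3) - trace(b^2) = y^4 - 4*y^2 + 2
reduce: trace(b a b) = trace(b) * trace(a b) - trace(a) = y*z - x
trace(a b^3) = trace(b) * trace(b a b) - trace(b a) = y^2*z - x*y - z
trace(b^4 a) = trace(b) * trace(a b^3) - trace(a b^2) = y^3*z - x*y^2 - 2*y*z + x
reduce: trace(b^2 a^-1 b^2) = trace(b^4) * trace(a) - trace(b^4 a) = x*y^4 - y^3*z - 3*x*y^2 + 2*y*z + x
reduce: trace(a b a b) = trace(b a) * trace(b a) - trace(1)   [split at repeated b] = z^2 - 2
trace(a b a) = trace(a) * trace(b a) - trace(b) = x*z - y
trace(a b^2 a b) = trace(b) * trace(a b a b) - trace(a b a) = y*z^2 - x*z - y
reduce: trace(a^2) = trace(a) * trace(a) - trace(1) = x^2 - 2
so trace(a b^2 a) = trace(b) * trace(a^2 b) - trace(a^2) = x*y*z - x^2 - y^2 + 2
reduce: trace(b^2 a b^2 a) = trace(b) * trace(a b^2 a b) - trace(a b^2 a) = y^2*z^2 - 2*x*y*z + x^2 - 2
trace(b^2 a^-1 b^2 a) = trace(b^2 a b^2) * trace(a) - trace(b^2 a b^2 a) = x*y^3*z - x^2*y^2 - y^2*z^2 + 2
trace(a^-1 b^2 a^-1 b^2) = trace(b^2 a^-1 b^2) * trace(a) - trace(b^2 a^-1 b^2 a) = x^2*y^4 - 2*x*y^3*z - 2*x^2*y^2 + y^2*z^2 + 2*x*y*z + x^2 - 2
reduce: trace(a^-2 b^2 a^-1 b^2) = trace(a^-1 b^2 a^-1 b^2) * trace(a) - trace(a^-1 b^2 a^-1 b^2 a) = x^3*y^4 - 2*x^2*y^3*z - 2*x^3*y^2 - x*y^4 + x*y^2*z^2 + 2*x^2*y*z + y^3*z + x^3 + 3*x*y^2 - 2*y*z - 3*x
so trace(a^-2 b^2 a^-1 b^2 a^-1) = trace(a^-2 b^2 a^-1 b^2) * trace(a) - trace(a^-2 b^2 a^-1 b^2 a) = x^4*y^4 - 2*x^3*y^3*z - 2*x^4*y^2 - 2*x^2*y^4 + x^2*y^2*z^2 + 2*x^3*y*z + 3*x*y^3*z + x^4 + 5*x^2*y^2 - y^2*z^2 - 4*x*y*z - 4*x^2 + 2
trace(b^5) = trace(b) * trace(b^4) - trace(b^3) = y^5 - 5*y^3 + 5*y
trace(b^5 a) = trace(b) * trace(b^2 a b^2) - trace(b^2 a b) = y^4*z - x*y^3 - 3*y^2*z + 2*x*y + z
trace(b^5 a^-1) = trace(b^5) * trace(a) - trace(b^5 a) = x*y^5 - y^4*z - 4*x*y^3 + 3*y^2*z + 3*x*y - z
reduce: trace(b a^-2 b^4) = trace(b^5 a^-1) * trace(a) - trace(b^5) = x^2*y^5 - x*y^4*z - 4*x^2*y^3 - y^5 + 3*x*y^2*z + 3*x^2*y + 5*y^3 - x*z - 5*y
reduce: trace(b a b a b^2) = trace(b) * trace(b a b a b) - trace(b a b a) = y^2*z^2 - x*y*z - y^2 - z^2 + 2
so trace(b^4 a b a) = trace(b) * trace(b a b a b^2) - trace(b a b a b) = y^3*z^2 - x*y^2*z - y^3 - 2*y*z^2 + x*z + 3*y
trace(a^-1 b^4 a b) = trace(b^4 a b) * trace(a) - trace(b^4 a b a) = x*y^4*z - x^2*y^3 - y^3*z^2 - 2*x*y^2*z + 2*x^2*y + y^3 + 2*y*z^2 - 3*y
reduce: trace(b a^-2 b^4 a) = trace(a^-1 b^4 a b) * trace(a) - trace(a^-1 b^4 a b a) = x^2*y^4*z - x^3*y^3 - x*y^3*z^2 - 2*x^2*y^2*z - y^4*z + 2*x^3*y + 2*x*y^3 + 2*x*y*z^2 + 3*y^2*z - 5*x*y - z
trace(b^2 a^-1 b a^-2 b^2) = trace(b a^-2 b^4) * trace(a) - trace(b a^-2 b^4 a) = x^3*y^5 - 2*x^2*y^4*z - 3*x^3*y^3 - x*y^5 + x*y^3*z^2 + 5*x^2*y^2*z + y^4*z + x^3*y + 3*x*y^3 - 2*x*y*z^2 - x^2*z - 3*y^2*z + z
trace(b^3 a b^2 a) = trace(b) * trace(a b^2 a b^2) - trace(a b^2 a b) = y^3*z^2 - 2*x*y^2*z + x^2*y - y*z^2 + x*z - y
trace(b^2 a b^2 a^-1 b) = trace(b^3 a b^2) * trace(a) - trace(b^3 a b^2 a) = x*y^4*z - x^2*y^3 - y^3*z^2 - x*y^2*z + x^2*y + y*z^2 + y
trace(a b a b a b) = trace(a b a b) * trace(a b) - trace(b a)   [split at repeated a] = z^3 - 3*z
trace(a b a b a) = trace(a) * trace(b a b a) - trace(b a b) = x*z^2 - y*z - x
reduce: trace(a b^2 a b a b) = trace(b) * trace(a b a b a b) - trace(a b a b a) = y*z^3 - x*z^2 - 2*y*z + x
trace(a b a^2) = trace(a) * trace(a b a) - trace(a b) = x^2*z - x*y - z
so trace(a b^2 a b a) = trace(b) * trace(a b a^2 b) - trace(a b a^2) = x*y*z^2 - x^2*z - y^2*z + z
trace(b a b^2 a b^2 a) = trace(b) * trace(a b^2 a b a b) - trace(a b^2 a b a) = y^2*z^3 - 2*x*y*z^2 + x^2*z - y^2*z + x*y - z
so trace(b^2 a b^2 a^-1 b a) = trace(b a b^2 a b^2) * trace(a) - trace(b a b^2 a b^2 a) = x*y^3*z^2 - 2*x^2*y^2*z - y^2*z^3 + x^3*y + x*y*z^2 + y^2*z - 2*x*y + z
reduce: trace(b^2 a b^2 a^-1 b a^-1) = trace(b^2 a b^2 a^-1 b) * trace(a) - trace(b^2 a b^2 a^-1 b a) = x^2*y^4*z - x^3*y^3 - 2*x*y^3*z^2 + x^2*y^2*z + y^2*z^3 - y^2*z + 3*x*y - z
so trace(b^2 a^-1 b a^-2 b^2 a) = trace(b^2 a b^2 a^-1 b a^-1) * trace(a) - trace(b^2 a b^2 a^-1 b) = x^3*y^4*z - x^4*y^3 - 2*x^2*y^3*z^2 + x^3*y^2*z - x*y^4*z + x*y^2*z^3 + x^2*y^3 + y^3*z^2 + 2*x^2*y - y*z^2 - x*z - y
so trace(a^-2 b^2 a^-1 b^2 a^-1 b) = trace(b^2 a^-1 b a^-2 b^2) * trace(a) - trace(b^2 a^-1 b a^-2 b^2 a) = x^4*y^5 - 3*x^3*y^4*z - 2*x^4*y^3 - x^2*y^5 + 3*x^2*y^3*z^2 + 4*x^3*y^2*z + 2*x*y^4*z - x*y^2*z^3 + x^4*y + 2*x^2*y^3 - 2*x^2*y*z^2 - y^3*z^2 - x^3*z - 3*x*y^2*z - 2*x^2*y + y*z^2 + 2*x*z + y
so trace(b^-1 a^-2 b^2 a^-1 b^2 a^-1) = trace(a^-2 b^2 a^-1 b^2 a^-1) * trace(b) - trace(a^-2 b^2 a^-1 b^2 a^-1 b) = x^3*y^4*z - x^2*y^5 - 2*x^2*y^3*z^2 - 2*x^3*y^2*z + x*y^4*z + x*y^2*z^3 + 3*x^2*y^3 + 2*x^2*y*z^2 + x^3*z - x*y^2*z - 2*x^2*y - y*z^2 - 2*x*z + y
trace(b a^-1 b^2 a^-1 b^-2 a^-2 b) = trace(b^-1 a^-2 b^2 a^-1 b^2 a^-1) * trace(b) - trace(b^-1 a^-2 b^2 a^-1 b^2 a^-1 b) = x^3*y^5*z - x^4*y^4 - x^2*y^6 - 2*x^2*y^4*z^2 + x*y^5*z + x*y^3*z^3 + 2*x^4*y^2 + 5*x^2*y^4 + x^2*y^2*z^2 - x^3*y*z - 4*x*y^3*z - x^4 - 7*x^2*y^2 + 2*x*y*z + 4*x^2 + y^2 - 2

x^3*y^5*z - x^4*y^4 - x^2*y^6 - 2*x^2*y^4*z^2 + x*y^5*z + x*y^3*z^3 + 2*x^4*y^2 + 5*x^2*y^4 + x^2*y^2*z^2 - x^3*y*z - 4*x*y^3*z - x^4 - 7*x^2*y^2 + 2*x*y*z + 4*x^2 + y^2 - 2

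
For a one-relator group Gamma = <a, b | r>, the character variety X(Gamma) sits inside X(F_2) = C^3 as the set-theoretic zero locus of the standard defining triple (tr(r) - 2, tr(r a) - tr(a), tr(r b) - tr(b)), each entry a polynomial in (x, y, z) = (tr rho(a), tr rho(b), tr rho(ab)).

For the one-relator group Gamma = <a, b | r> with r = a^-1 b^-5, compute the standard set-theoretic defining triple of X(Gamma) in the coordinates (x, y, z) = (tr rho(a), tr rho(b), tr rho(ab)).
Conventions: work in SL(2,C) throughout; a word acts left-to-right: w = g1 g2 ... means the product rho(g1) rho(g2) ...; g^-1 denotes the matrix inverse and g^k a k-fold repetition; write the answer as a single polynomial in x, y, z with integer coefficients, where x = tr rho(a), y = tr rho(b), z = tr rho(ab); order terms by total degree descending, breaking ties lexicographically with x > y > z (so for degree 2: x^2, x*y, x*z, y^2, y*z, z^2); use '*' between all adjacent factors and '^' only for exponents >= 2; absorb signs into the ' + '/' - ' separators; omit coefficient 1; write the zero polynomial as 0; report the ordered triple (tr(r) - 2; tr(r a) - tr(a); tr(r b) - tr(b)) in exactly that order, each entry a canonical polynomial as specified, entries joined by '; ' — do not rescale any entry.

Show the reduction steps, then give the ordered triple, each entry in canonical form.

y^4*z - x*y^3 - 3*y^2*z + 2*x*y + z - 2; y^5 - 5*y^3 - x + 5*y; y^3*z - x*y^2 - 2*y*z + x - y

trace(b^-1) = trace(b) = y
trace(b^-1 a) = trace(a) trace(b) - trace(a b)   [inverse elimination on b] = x*y - z
trace(a^-1 b^-1) = trace(b^-1) trace(a) - trace(b^-1 a)   [inverse elimination on a] = z
trace(b^-1 a^-1 b^-1) = trace(a^-1 b^-1) trace(b) - trace(a^-1)   [inverse elimination on b] = y*z - x
trace(b^-1 a^-1 b^-2) = trace(b^-1 a^-1 b^-1) trace(b) - trace(b^-1 a^-1)   [inverse elimination on b] = y^2*z - x*y - z
trace(b^-1 a^-1 b^-3) = trace(b^-1 a^-1 b^-2) trace(b) - trace(b^-1 a^-1 b^-1)   [inverse elimination on b] = y^3*z - x*y^2 - 2*y*z + x
trace(a^-1 b^-5) = trace(b^-1 a^-1 b^-3) trace(b) - trace(b^-1 a^-1 b^-2)   [inverse elimination on b] = y^4*z - x*y^3 - 3*y^2*z + 2*x*y + z
trace(b^-2) = trace(b^-1) trace(b) - trace(1)  (eliminate b^-1) = y^2 - 2
trace(b^-3) = trace(b^-2) trace(b) - trace(b^-1)  (eliminate b^-1) = y^3 - 3*y
trace(b^-4) = trace(b^-3) trace(b) - trace(b^-2)  (eliminate b^-1) = y^4 - 4*y^2 + 2
trace(b^-5) = trace(b^-4) trace(b) - trace(b^-3)  (eliminate b^-1) = y^5 - 5*y^3 + 5*y
assemble the triple (trace(r) - 2; trace(r a) - x; trace(r b) - y)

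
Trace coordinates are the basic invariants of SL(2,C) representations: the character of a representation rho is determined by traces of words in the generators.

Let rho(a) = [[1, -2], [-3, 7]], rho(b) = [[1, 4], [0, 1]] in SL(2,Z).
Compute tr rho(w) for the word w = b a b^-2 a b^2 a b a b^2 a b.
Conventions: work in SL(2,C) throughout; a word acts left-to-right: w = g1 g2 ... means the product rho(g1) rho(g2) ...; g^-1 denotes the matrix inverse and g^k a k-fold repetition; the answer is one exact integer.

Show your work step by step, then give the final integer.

507884

rho(b) = [[1, 4], [0, 1]]
... * rho(a) = [[1, -2], [-3, 7]]  ->  [[-11, 26], [-3, 7]]
... * rho(b^-1) = [[1, -4], [0, 1]]  ->  [[-11, 70], [-3, 19]]
... * rho(b^-1) = [[1, -4], [0, 1]]  ->  [[-11, 114], [-3, 31]]
... * rho(a) = [[1, -2], [-3, 7]]  ->  [[-353, 820], [-96, 223]]
... * rho(b) = [[1, 4], [0, 1]]  ->  [[-353, -592], [-96, -161]]
... * rho(b) = [[1, 4], [0, 1]]  ->  [[-353, -2004], [-96, -545]]
... * rho(a) = [[1, -2], [-3, 7]]  ->  [[5659, -13322], [1539, -3623]]
... * rho(b) = [[1, 4], [0, 1]]  ->  [[5659, 9314], [1539, 2533]]
... * rho(a) = [[1, -2], [-3, 7]]  ->  [[-22283, 53880], [-6060, 14653]]
... * rho(b) = [[1, 4], [0, 1]]  ->  [[-22283, -35252], [-6060, -9587]]
... * rho(b) = [[1, 4], [0, 1]]  ->  [[-22283, -124384], [-6060, -33827]]
... * rho(a) = [[1, -2], [-3, 7]]  ->  [[350869, -826122], [95421, -224669]]
... * rho(b) = [[1, 4], [0, 1]]  ->  [[350869, 577354], [95421, 157015]]
tr = 350869 + 157015 = 507884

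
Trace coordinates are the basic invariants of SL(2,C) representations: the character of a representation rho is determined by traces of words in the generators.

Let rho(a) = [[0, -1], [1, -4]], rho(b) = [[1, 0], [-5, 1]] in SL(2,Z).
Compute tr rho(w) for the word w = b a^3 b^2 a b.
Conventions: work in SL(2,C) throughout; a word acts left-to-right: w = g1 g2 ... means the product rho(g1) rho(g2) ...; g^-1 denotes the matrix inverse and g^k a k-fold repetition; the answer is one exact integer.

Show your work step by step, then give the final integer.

574

rho(b) = [[1, 0], [-5, 1]]
... * rho(a) = [[0, -1], [1, -4]]  ->  [[0, -1], [1, 1]]
... * rho(a) = [[0, -1], [1, -4]]  ->  [[-1, 4], [1, -5]]
... * rho(a) = [[0, -1], [1, -4]]  ->  [[4, -15], [-5, 19]]
... * rho(b) = [[1, 0], [-5, 1]]  ->  [[79, -15], [-100, 19]]
... * rho(b) = [[1, 0], [-5, 1]]  ->  [[154, -15], [-195, 19]]
... * rho(a) = [[0, -1], [1, -4]]  ->  [[-15, -94], [19, 119]]
... * rho(b) = [[1, 0], [-5, 1]]  ->  [[455, -94], [-576, 119]]
tr = 455 + 119 = 574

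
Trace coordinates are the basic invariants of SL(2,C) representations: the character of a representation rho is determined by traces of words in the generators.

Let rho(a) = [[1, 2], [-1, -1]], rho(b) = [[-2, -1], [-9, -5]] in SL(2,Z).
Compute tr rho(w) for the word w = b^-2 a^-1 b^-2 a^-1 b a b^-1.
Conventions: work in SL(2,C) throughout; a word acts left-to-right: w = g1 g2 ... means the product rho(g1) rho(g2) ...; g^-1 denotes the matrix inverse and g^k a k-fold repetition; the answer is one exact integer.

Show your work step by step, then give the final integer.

rho(b^-1) = [[-5, 1], [9, -2]]
... * rho(b^-1) = [[-5, 1], [9, -2]]  ->  [[34, -7], [-63, 13]]
... * rho(a^-1) = [[-1, -2], [1, 1]]  ->  [[-41, -75], [76, 139]]
... * rho(b^-1) = [[-5, 1], [9, -2]]  ->  [[-470, 109], [871, -202]]
... * rho(b^-1) = [[-5, 1], [9, -2]]  ->  [[3331, -688], [-6173, 1275]]
... * rho(a^-1) = [[-1, -2], [1, 1]]  ->  [[-4019, -7350], [7448, 13621]]
... * rho(b) = [[-2, -1], [-9, -5]]  ->  [[74188, 40769], [-137485, -75553]]
... * rho(a) = [[1, 2], [-1, -1]]  ->  [[33419, 107607], [-61932, -199417]]
... * rho(b^-1) = [[-5, 1], [9, -2]]  ->  [[801368, -181795], [-1485093, 336902]]
tr = 801368 + 336902 = 1138270

1138270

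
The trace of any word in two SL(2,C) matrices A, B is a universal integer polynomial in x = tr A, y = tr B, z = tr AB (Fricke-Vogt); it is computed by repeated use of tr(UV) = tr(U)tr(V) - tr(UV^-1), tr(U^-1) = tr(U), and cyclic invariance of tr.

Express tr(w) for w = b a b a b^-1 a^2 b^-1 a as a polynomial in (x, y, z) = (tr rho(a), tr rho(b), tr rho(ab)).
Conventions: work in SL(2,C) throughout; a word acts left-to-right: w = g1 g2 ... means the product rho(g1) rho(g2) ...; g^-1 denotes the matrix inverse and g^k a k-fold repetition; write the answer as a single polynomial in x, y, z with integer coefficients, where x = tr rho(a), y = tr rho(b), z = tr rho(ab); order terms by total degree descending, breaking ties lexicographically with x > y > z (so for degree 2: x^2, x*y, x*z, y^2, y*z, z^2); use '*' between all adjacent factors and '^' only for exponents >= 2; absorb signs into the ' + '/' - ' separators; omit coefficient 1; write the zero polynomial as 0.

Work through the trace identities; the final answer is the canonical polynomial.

trace(b a b a) = trace(b a) * trace(b a) - trace(1)   [split at repeated b] = z^2 - 2
trace(b a b) = trace(b) * trace(a b) - trace(a) = y*z - x
trace(a b a b a) = trace(a) * trace(b a b a) - trace(b a b) = x*z^2 - y*z - x
trace(b a b a^3) = trace(a) * trace(a b a b a) - trace(a b a b) = x^2*z^2 - x*y*z - x^2 - z^2 + 2
trace(a b a b a^3) = trace(a) * trace(b a b a^3) - trace(b a b a^2) = x^3*z^2 - x^2*y*z - x^3 - 2*x*z^2 + y*z + 3*x
next, trace(b a b a b a) = trace(a b) * trace(a b a b) - trace(a^-1 b^-1)   [split at repeated a] = z^3 - 3*z
trace(a b a) = trace(a) * trace(b a) - trace(b) = x*z - y
trace(b a b a b) = trace(b) * trace(a b a b) - trace(a b a) = y*z^2 - x*z - y
next, trace(b a b a b a^2) = trace(a) * trace(b a b a b a) - trace(b a b a b) = x*z^3 - y*z^2 - 2*x*z + y
trace(a b a b a^3 b) = trace(a) * trace(b a b a b a^2) - trace(b a b a b a) = x^2*z^3 - x*y*z^2 - 2*x^2*z - z^3 + x*y + 3*z
and trace(a^2 b^-1 a b a b a) = trace(a b a b a^3) * trace(b) - trace(a b a b a^3 b) = x^3*y*z^2 - x^2*y^2*z - x^2*z^3 - x^3*y - x*y*z^2 + 2*x^2*z + y^2*z + z^3 + 2*x*y - 3*z
next, trace(b a b a b a b a) = trace(b a) * trace(b a b a b a) - trace(b^-1 a^-1 b^-1 a^-1)   [split at repeated b] = z^4 - 4*z^2 + 2
and trace(b a b a b a b) = trace(b) * trace(a b a b a b) - trace(a b a b a) = y*z^3 - x*z^2 - 2*y*z + x
next, trace(a b a b a b a^2 b) = trace(a) * trace(b a b a b a b a) - trace(b a b a b a b) = x*z^4 - y*z^3 - 3*x*z^2 + 2*y*z + x
and trace(a^2 b^-1 a b a b a b) = trace(a b a b a b a^2) * trace(b) - trace(a b a b a b a^2 b) = x^2*y*z^3 - x*y^2*z^2 - x*z^4 - 2*x^2*y*z + x*y^2 + 3*x*z^2 + y*z - x
and trace(b a b a b^-1 a^2 b^-1 a) = trace(a^2 b^-1 a b a b a) * trace(b) - trace(a^2 b^-1 a b a b a b) = x^3*y^2*z^2 - x^2*y^3*z - 2*x^2*y*z^3 - x^3*y^2 + x*z^4 + 4*x^2*y*z + y^3*z + y*z^3 + x*y^2 - 3*x*z^2 - 4*y*z + x

x^3*y^2*z^2 - x^2*y^3*z - 2*x^2*y*z^3 - x^3*y^2 + x*z^4 + 4*x^2*y*z + y^3*z + y*z^3 + x*y^2 - 3*x*z^2 - 4*y*z + x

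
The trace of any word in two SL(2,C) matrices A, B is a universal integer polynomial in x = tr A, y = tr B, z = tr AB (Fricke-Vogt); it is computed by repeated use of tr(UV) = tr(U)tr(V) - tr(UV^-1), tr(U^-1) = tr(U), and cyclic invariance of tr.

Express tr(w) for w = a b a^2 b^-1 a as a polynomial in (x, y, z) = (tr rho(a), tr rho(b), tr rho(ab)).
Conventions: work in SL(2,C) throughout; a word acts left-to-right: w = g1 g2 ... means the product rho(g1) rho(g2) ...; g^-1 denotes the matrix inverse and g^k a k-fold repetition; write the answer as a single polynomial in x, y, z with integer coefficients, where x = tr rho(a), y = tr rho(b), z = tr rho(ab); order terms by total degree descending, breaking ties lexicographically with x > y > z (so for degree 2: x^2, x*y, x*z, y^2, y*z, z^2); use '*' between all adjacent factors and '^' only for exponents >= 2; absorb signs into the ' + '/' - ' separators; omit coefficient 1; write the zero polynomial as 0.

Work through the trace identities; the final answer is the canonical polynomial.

x^3*y*z - x^2*y^2 - x^2*z^2 + 2

tr(a b a) = tr(a)*tr(b a) - tr(b) = x*z - y
tr(a b a^2) = tr(a)*tr(a b a) - tr(a b) = x^2*z - x*y - z
tr(a^2 b a^2) = tr(a)*tr(a b a^2) - tr(a b a) = x^3*z - x^2*y - 2*x*z + y
tr(b a b a) = tr(b a)*tr(b a) - tr(1) = z^2 - 2
tr(b a b) = tr(b)*tr(a b) - tr(a) = y*z - x
tr(b a^2 b a) = tr(a)*tr(b a b a) - tr(b a b) = x*z^2 - y*z - x
tr(b^2) = tr(b)*tr(b) - tr(1) = y^2 - 2
tr(b a^2 b) = tr(a)*tr(b^2 a) - tr(b^2) = x*y*z - x^2 - y^2 + 2
tr(a^2 b a^2 b) = tr(a)*tr(b a^2 b a) - tr(b a^2 b) = x^2*z^2 - 2*x*y*z + y^2 - 2
tr(a b a^2 b^-1 a) = tr(a^2 b a^2)*tr(b) - tr(a^2 b a^2 b) = x^3*y*z - x^2*y^2 - x^2*z^2 + 2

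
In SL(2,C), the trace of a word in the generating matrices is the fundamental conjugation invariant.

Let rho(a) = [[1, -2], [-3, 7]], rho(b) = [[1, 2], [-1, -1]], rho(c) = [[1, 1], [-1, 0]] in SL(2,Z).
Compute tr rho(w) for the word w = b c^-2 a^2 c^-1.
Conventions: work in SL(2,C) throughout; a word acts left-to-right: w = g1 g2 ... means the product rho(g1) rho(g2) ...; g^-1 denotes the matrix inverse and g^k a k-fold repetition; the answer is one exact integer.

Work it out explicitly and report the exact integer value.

rho(b) = [[1, 2], [-1, -1]]
... * rho(c^-1) = [[0, -1], [1, 1]]  ->  [[2, 1], [-1, 0]]
... * rho(c^-1) = [[0, -1], [1, 1]]  ->  [[1, -1], [0, 1]]
... * rho(a) = [[1, -2], [-3, 7]]  ->  [[4, -9], [-3, 7]]
... * rho(a) = [[1, -2], [-3, 7]]  ->  [[31, -71], [-24, 55]]
... * rho(c^-1) = [[0, -1], [1, 1]]  ->  [[-71, -102], [55, 79]]
tr = -71 + 79 = 8

8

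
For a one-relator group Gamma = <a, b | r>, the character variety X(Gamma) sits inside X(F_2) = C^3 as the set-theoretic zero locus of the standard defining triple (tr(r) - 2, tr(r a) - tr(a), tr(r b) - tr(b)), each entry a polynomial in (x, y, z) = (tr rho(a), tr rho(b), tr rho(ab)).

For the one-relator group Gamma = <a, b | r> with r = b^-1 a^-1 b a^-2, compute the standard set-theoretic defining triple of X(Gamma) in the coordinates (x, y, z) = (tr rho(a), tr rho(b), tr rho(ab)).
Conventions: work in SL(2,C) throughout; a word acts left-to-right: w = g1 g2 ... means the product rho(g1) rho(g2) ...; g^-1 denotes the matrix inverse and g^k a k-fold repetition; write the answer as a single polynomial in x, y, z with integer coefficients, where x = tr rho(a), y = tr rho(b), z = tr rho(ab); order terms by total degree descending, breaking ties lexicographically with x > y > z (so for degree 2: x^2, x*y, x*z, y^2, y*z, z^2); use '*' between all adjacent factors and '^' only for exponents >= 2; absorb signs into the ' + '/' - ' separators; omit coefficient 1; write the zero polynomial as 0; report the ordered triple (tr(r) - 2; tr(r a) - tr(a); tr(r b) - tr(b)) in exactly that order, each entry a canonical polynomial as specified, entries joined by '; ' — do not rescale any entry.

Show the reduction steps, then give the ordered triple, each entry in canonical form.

x^2*y*z - x*y^2 - x*z^2 + x - 2; x*y*z - y^2 - z^2 - x + 2; x^3*y - x^2*z - 2*x*y - y + z

tr(a^-1) = tr(a) = x
tr(b a b) = tr(b)*tr(a b) - tr(a) = y*z - x
tr(b a b a) = tr(b a)*tr(b a) - tr(1)   [split at repeated b] = z^2 - 2
tr(a b a^-1 b) = tr(b a b)*tr(a) - tr(b a b a) = x*y*z - x^2 - z^2 + 2
tr(b a^-1 b^-1 a) = tr(a b a^-1)*tr(b) - tr(a b a^-1 b) = -x*y*z + x^2 + y^2 + z^2 - 2
apply: tr(a^-1 b^-1 a^-1 b) = tr(b a^-1 b^-1)*tr(a) - tr(b a^-1 b^-1 a) = x*y*z - y^2 - z^2 + 2
tr(b^-1 a^-1 b a^-2) = tr(a^-1 b^-1 a^-1 b)*tr(a) - tr(a^-1 b^-1 a^-1 b a) = x^2*y*z - x*y^2 - x*z^2 + x
tr(a^-1 b) = tr(b)*tr(a) - tr(b a)  (eliminate a^-1) = x*y - z
tr(a^-1 b a^-1) = tr(a^-1 b)*tr(a) - tr(a^-1 b a)  (eliminate a^-1) = x^2*y - x*z - y
tr(a^-1 b a^-2) = tr(a^-1 b a^-1)*tr(a) - tr(a^-1 b)  (eliminate a^-1) = x^3*y - x^2*z - 2*x*y + z
assemble the triple (tr(r) - 2; tr(r a) - x; tr(r b) - y)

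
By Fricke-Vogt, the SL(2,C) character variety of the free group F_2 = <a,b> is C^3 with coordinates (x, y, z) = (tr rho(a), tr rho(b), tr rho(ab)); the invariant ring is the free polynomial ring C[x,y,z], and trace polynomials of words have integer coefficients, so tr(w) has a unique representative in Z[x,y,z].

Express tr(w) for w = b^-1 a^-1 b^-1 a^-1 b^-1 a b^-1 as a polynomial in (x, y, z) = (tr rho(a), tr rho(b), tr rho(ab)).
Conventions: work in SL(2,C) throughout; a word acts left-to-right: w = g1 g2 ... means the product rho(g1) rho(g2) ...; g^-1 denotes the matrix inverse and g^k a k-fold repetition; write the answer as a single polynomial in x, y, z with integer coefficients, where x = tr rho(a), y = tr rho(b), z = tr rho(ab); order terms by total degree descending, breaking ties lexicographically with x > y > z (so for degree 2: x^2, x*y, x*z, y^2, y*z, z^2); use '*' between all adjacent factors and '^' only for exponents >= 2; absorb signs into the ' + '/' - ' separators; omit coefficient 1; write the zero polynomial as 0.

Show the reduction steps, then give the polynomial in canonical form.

use: tr(b^-1 a) = tr(a)*tr(b) - tr(a b) = x*y - z
tr(a b^-2) = tr(b^-1 a)*tr(b) - tr(b^-1 a b) = x*y^2 - y*z - x
apply: tr(b^-1 a b^-2) = tr(a b^-2)*tr(b) - tr(a b^-1) = x*y^3 - y^2*z - 2*x*y + z
apply: tr(a^2) = tr(a)*tr(a) - tr(1) = x^2 - 2
apply: tr(a^2 b) = tr(a)*tr(b a) - tr(b) = x*z - y
use: tr(a b^-1 a) = tr(a^2)*tr(b) - tr(a^2 b) = x^2*y - x*z - y
apply: tr(a b a b) = tr(a b)*tr(a b) - tr(1)   [split at repeated a] = z^2 - 2
apply: tr(a b^-1 a b) = tr(a b a)*tr(b) - tr(a b a b) = x*y*z - y^2 - z^2 + 2
tr(a b^-1 a b^-1) = tr(a b^-1 a)*tr(b) - tr(a b^-1 a b) = x^2*y^2 - 2*x*y*z + z^2 - 2
apply: tr(b^-1 a b^-2 a) = tr(a b^-1 a b^-1)*tr(b) - tr(a b^-1 a) = x^2*y^3 - 2*x*y^2*z - x^2*y + y*z^2 + x*z - y
tr(b^-1 a b^-2 a^-1) = tr(b^-1 a b^-2)*tr(a) - tr(b^-1 a b^-2 a) = x*y^2*z - x^2*y - y*z^2 + y
tr(b^-2) = tr(b^-1)*tr(b) - tr(1) = y^2 - 2
use: tr(b^-1 a b^-2 a^-1 b^-1) = tr(b^-1 a b^-2 a^-1)*tr(b) - tr(b^-1 a b^-2 a^-1 b) = x*y^3*z - x^2*y^2 - y^2*z^2 + 2
use: tr(a b a^2) = tr(a)*tr(a b a) - tr(a b) = x^2*z - x*y - z
tr(b a b) = tr(b)*tr(a b) - tr(a) = y*z - x
tr(a b a^2 b) = tr(a)*tr(b a b a) - tr(b a b) = x*z^2 - y*z - x
use: tr(b a^2 b^-1 a) = tr(a b a^2)*tr(b) - tr(a b a^2 b) = x^2*y*z - x*y^2 - x*z^2 + x
tr(a^-1 b a^2 b^-1) = tr(b a^2 b^-1)*tr(a) - tr(b a^2 b^-1 a) = -x^2*y*z + x^3 + x*y^2 + x*z^2 - 3*x
tr(a^2 b^-2 a^-1 b) = tr(a^-1 b a^2 b^-1)*tr(b) - tr(a^-1 b a^2) = -x^2*y^2*z + x^3*y + x*y^3 + x*y*z^2 - 3*x*y - z
apply: tr(a b^-2 a^-1 b^-1 a) = tr(a^2 b^-2 a^-1)*tr(b) - tr(a^2 b^-2 a^-1 b) = x^2*y^2*z - x^3*y - x*y*z^2 - y^2*z + 2*x*y + z
apply: tr(b^-1 a b a b^-1) = tr(b^-1 a b a)*tr(b) - tr(b^-1 a b a b) = x*y^2*z - y^3 - y*z^2 - x*z + 3*y
use: tr(b^-1 a b a b^-2) = tr(b^-1 a b a b^-1)*tr(b) - tr(b^-1 a b a) = x*y^3*z - y^4 - y^2*z^2 - 2*x*y*z + 4*y^2 + z^2 - 2
use: tr(a b a b a b) = tr(b a b a)*tr(b a) - tr(a b)   [split at repeated b] = z^3 - 3*z
tr(a b^-1 a b a b) = tr(a b a b a)*tr(b) - tr(a b a b a b) = x*y*z^2 - y^2*z - z^3 - x*y + 3*z
tr(a b^-1 a b a b^-1) = tr(a b^-1 a b a)*tr(b) - tr(a b^-1 a b a b) = x^2*y^2*z - x*y^3 - 2*x*y*z^2 + y^2*z + z^3 + 2*x*y - 3*z
apply: tr(b^-1 a b a b^-2 a) = tr(a b^-1 a b a b^-1)*tr(b) - tr(a b^-1 a b a) = x^2*y^3*z - x*y^4 - 2*x*y^2*z^2 - x^2*y*z + y^3*z + y*z^3 + 3*x*y^2 + x*z^2 - 3*y*z - x
tr(a b^-2 a^-1 b^-1 a b) = tr(b^-1 a b a b^-2)*tr(a) - tr(b^-1 a b a b^-2 a) = x*y^2*z^2 - x^2*y*z - y^3*z - y*z^3 + x*y^2 + 3*y*z - x
tr(b^-1 a b^-2 a^-1 b^-1 a) = tr(a b^-2 a^-1 b^-1 a)*tr(b) - tr(a b^-2 a^-1 b^-1 a b) = x^2*y^3*z - x^3*y^2 - 2*x*y^2*z^2 + x^2*y*z + y*z^3 + x*y^2 - 2*y*z + x
tr(b^-1 a^-1 b^-1 a^-1 b^-1 a b^-1) = tr(b^-1 a b^-2 a^-1 b^-1)*tr(a) - tr(b^-1 a b^-2 a^-1 b^-1 a) = x*y^2*z^2 - x^2*y*z - y*z^3 - x*y^2 + 2*y*z + x

x*y^2*z^2 - x^2*y*z - y*z^3 - x*y^2 + 2*y*z + x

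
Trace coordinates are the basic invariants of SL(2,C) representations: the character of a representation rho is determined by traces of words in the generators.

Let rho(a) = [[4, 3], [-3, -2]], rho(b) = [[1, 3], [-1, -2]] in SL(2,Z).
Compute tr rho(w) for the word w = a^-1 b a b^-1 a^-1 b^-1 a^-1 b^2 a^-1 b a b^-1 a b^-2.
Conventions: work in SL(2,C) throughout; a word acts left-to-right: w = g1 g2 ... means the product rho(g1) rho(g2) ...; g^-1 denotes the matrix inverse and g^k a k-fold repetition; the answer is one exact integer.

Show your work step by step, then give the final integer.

rho(a^-1) = [[-2, -3], [3, 4]]
... * rho(b) = [[1, 3], [-1, -2]]  ->  [[1, 0], [-1, 1]]
... * rho(a) = [[4, 3], [-3, -2]]  ->  [[4, 3], [-7, -5]]
... * rho(b^-1) = [[-2, -3], [1, 1]]  ->  [[-5, -9], [9, 16]]
... * rho(a^-1) = [[-2, -3], [3, 4]]  ->  [[-17, -21], [30, 37]]
... * rho(b^-1) = [[-2, -3], [1, 1]]  ->  [[13, 30], [-23, -53]]
... * rho(a^-1) = [[-2, -3], [3, 4]]  ->  [[64, 81], [-113, -143]]
... * rho(b) = [[1, 3], [-1, -2]]  ->  [[-17, 30], [30, -53]]
... * rho(b) = [[1, 3], [-1, -2]]  ->  [[-47, -111], [83, 196]]
... * rho(a^-1) = [[-2, -3], [3, 4]]  ->  [[-239, -303], [422, 535]]
... * rho(b) = [[1, 3], [-1, -2]]  ->  [[64, -111], [-113, 196]]
... * rho(a) = [[4, 3], [-3, -2]]  ->  [[589, 414], [-1040, -731]]
... * rho(b^-1) = [[-2, -3], [1, 1]]  ->  [[-764, -1353], [1349, 2389]]
... * rho(a) = [[4, 3], [-3, -2]]  ->  [[1003, 414], [-1771, -731]]
... * rho(b^-1) = [[-2, -3], [1, 1]]  ->  [[-1592, -2595], [2811, 4582]]
... * rho(b^-1) = [[-2, -3], [1, 1]]  ->  [[589, 2181], [-1040, -3851]]
tr = 589 + -3851 = -3262

-3262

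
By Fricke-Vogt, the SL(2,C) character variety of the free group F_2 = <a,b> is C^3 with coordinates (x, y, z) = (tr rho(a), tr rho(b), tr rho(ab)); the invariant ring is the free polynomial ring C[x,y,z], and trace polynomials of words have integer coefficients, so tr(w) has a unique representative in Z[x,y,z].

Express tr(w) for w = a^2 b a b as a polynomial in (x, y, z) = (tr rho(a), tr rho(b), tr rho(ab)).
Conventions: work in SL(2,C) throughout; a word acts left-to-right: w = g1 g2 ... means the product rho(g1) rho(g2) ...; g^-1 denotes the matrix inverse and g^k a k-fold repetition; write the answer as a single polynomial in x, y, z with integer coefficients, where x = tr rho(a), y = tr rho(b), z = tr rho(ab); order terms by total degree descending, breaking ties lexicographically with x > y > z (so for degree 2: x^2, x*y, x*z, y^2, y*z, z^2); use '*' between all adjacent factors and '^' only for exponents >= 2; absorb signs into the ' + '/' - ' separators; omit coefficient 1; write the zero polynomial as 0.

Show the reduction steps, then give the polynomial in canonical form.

tr(b a b a) = tr(a b) * tr(a b) - tr(1)   [split at repeated a] = z^2 - 2
next, tr(b a b) = tr(b) * tr(a b) - tr(a) = y*z - x
and tr(a^2 b a b) = tr(a) * tr(b a b a) - tr(b a b) = x*z^2 - y*z - x

x*z^2 - y*z - x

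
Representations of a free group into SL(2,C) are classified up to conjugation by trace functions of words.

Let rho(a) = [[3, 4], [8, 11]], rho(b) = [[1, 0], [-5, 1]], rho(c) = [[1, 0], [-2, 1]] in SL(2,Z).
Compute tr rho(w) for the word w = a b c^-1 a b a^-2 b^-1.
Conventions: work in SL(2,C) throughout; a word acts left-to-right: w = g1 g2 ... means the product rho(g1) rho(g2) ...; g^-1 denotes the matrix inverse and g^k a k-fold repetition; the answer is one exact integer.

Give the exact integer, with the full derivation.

11202

rho(a) = [[3, 4], [8, 11]]
... * rho(b) = [[1, 0], [-5, 1]]  ->  [[-17, 4], [-47, 11]]
... * rho(c^-1) = [[1, 0], [2, 1]]  ->  [[-9, 4], [-25, 11]]
... * rho(a) = [[3, 4], [8, 11]]  ->  [[5, 8], [13, 21]]
... * rho(b) = [[1, 0], [-5, 1]]  ->  [[-35, 8], [-92, 21]]
... * rho(a^-1) = [[11, -4], [-8, 3]]  ->  [[-449, 164], [-1180, 431]]
... * rho(a^-1) = [[11, -4], [-8, 3]]  ->  [[-6251, 2288], [-16428, 6013]]
... * rho(b^-1) = [[1, 0], [5, 1]]  ->  [[5189, 2288], [13637, 6013]]
tr = 5189 + 6013 = 11202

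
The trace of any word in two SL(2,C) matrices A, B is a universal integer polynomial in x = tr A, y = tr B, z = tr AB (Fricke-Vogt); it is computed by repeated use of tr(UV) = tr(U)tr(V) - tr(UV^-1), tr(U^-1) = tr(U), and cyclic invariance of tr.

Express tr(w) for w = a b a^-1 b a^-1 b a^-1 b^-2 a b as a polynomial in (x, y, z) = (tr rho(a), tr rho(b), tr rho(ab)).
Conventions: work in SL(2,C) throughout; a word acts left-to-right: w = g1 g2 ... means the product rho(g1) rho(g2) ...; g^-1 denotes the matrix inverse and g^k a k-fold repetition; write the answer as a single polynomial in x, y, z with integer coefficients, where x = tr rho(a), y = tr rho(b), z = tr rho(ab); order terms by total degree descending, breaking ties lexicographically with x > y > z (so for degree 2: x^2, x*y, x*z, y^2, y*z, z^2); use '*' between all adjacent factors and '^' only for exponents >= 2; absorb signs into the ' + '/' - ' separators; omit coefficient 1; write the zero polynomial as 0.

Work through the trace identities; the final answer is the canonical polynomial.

and trace(a b a b) = trace(a b) * trace(a b) - trace(1)  (split on a) = z^2 - 2
next, trace(a b a) = trace(a) * trace(b a) - trace(b)  (reduce the a square) = x*z - y
next, trace(a b a b^2) = trace(b) * trace(a b a b) - trace(a b a)  (reduce the b square) = y*z^2 - x*z - y
trace(b a b) = trace(b) * trace(a b) - trace(a)  (reduce the b square) = y*z - x
next, trace(b a b^2) = trace(b) * trace(b a b) - trace(b a)  (reduce the b square) = y^2*z - x*y - z
trace(b a^2 b a b) = trace(a) * trace(b a b^2 a) - trace(b a b^2)  (reduce the a square) = x*y*z^2 - x^2*z - y^2*z + z
trace(b a^2 b a) = trace(a) * trace(b a b a) - trace(b a b)  (reduce the a square) = x*z^2 - y*z - x
next, trace(a b a b^3 a) = trace(b) * trace(b a^2 b a b) - trace(b a^2 b a)  (reduce the b square) = x*y^2*z^2 - x^2*y*z - y^3*z - x*z^2 + 2*y*z + x
and trace(a b a b a b) = trace(a b a b) * trace(a b) - trace(b a)  (split on a) = z^3 - 3*z
next, trace(a b a b a b^2) = trace(b) * trace(a b a b a b) - trace(a b a b a)  (reduce the b square) = y*z^3 - x*z^2 - 2*y*z + x
and trace(a b a b^3 a b) = trace(b) * trace(a b a b a b^2) - trace(a b a b a b)  (reduce the b square) = y^2*z^3 - x*y*z^2 - 2*y^2*z - z^3 + x*y + 3*z
next, trace(b^-1 a b a b^3 a) = trace(a b a b^3 a) * trace(b) - trace(a b a b^3 a b)  (eliminate b^-1) = x*y^3*z^2 - x^2*y^2*z - y^4*z - y^2*z^3 + 4*y^2*z + z^3 - 3*z
and trace(b^2 a^-1 b^-1 a b a b) = trace(b^-1 a b a b^3) * trace(a) - trace(b^-1 a b a b^3 a)  (eliminate a^-1) = -x*y^3*z^2 + x^2*y^2*z + y^4*z + y^2*z^3 + x*y*z^2 - x^2*z - 4*y^2*z - z^3 - x*y + 3*z
and trace(b a b a b^2) = trace(b) * trace(a b a b^2) - trace(a b a b)  (reduce the b square) = y^2*z^2 - x*y*z - y^2 - z^2 + 2
next, trace(a b a b a b a b) = trace(a b a b a b) * trace(a b) - trace(b a b a)  (split on a) = z^4 - 4*z^2 + 2
and trace(a b a b a b a) = trace(a) * trace(b a b a b a) - trace(b a b a b)  (reduce the a square) = x*z^3 - y*z^2 - 2*x*z + y
and trace(b a b a b a b^2 a) = trace(b) * trace(a b a b a b a b) - trace(a b a b a b a)  (reduce the b square) = y*z^4 - x*z^3 - 3*y*z^2 + 2*x*z + y
trace(a b a b a b^2 a^-1 b) = trace(b a b a b a b^2) * trace(a) - trace(b a b a b a b^2 a)  (eliminate a^-1) = x*y^2*z^3 - x^2*y*z^2 - y*z^4 - 2*x*y^2*z + x^2*y + 3*y*z^2 + x*z - y
trace(b^2 a^-1 b^-1 a b a b a) = trace(a b a b a b^2 a^-1) * trace(b) - trace(a b a b a b^2 a^-1 b)  (eliminate b^-1) = -x*y^2*z^3 + x^2*y*z^2 + y^3*z^2 + y*z^4 + x*y^2*z - x^2*y - y^3 - 4*y*z^2 - x*z + 3*y
next, trace(a b a b a^-1 b^2 a^-1 b^-1) = trace(b^2 a^-1 b^-1 a b a b) * trace(a) - trace(b^2 a^-1 b^-1 a b a b a)  (eliminate a^-1) = -x^2*y^3*z^2 + x^3*y^2*z + x*y^4*z + 2*x*y^2*z^3 - y^3*z^2 - y*z^4 - x^3*z - 5*x*y^2*z - x*z^3 + y^3 + 4*y*z^2 + 4*x*z - 3*y
trace(b^3 a b) = trace(b) * trace(a b^3) - trace(a b^2)  (reduce the b square) = y^3*z - x*y^2 - 2*y*z + x
trace(b a b a^-1 b^2) = trace(b^3 a b) * trace(a) - trace(b^3 a b a)  (eliminate a^-1) = x*y^3*z - x^2*y^2 - y^2*z^2 - x*y*z + x^2 + y^2 + z^2 - 2
trace(b a^-1 b^-2 a b a b a^-1 b) = trace(a b a b a^-1 b^2 a^-1 b^-1) * trace(b) - trace(a b a b a^-1 b^2 a^-1)  (eliminate b^-1) = -x^2*y^4*z^2 + x^3*y^3*z + x*y^5*z + 2*x*y^3*z^3 - y^4*z^2 - y^2*z^4 - x^3*y*z - 6*x*y^3*z - x*y*z^3 + x^2*y^2 + y^4 + 5*y^2*z^2 + 5*x*y*z - x^2 - 4*y^2 - z^2 + 2
trace(b^2) = trace(b) * trace(b) - trace(1)  (reduce the b square) = y^2 - 2
next, trace(a b^2 a) = trace(a) * trace(b^2 a) - trace(b^2)  (reduce the a square) = x*y*z - x^2 - y^2 + 2
and trace(b a b^2 a b) = trace(b) * trace(a b^2 a b) - trace(a b^2 a)  (reduce the b square) = y^2*z^2 - 2*x*y*z + x^2 - 2
trace(a b a^2) = trace(a) * trace(a b a) - trace(a b)  (reduce the a square) = x^2*z - x*y - z
and trace(a b^2 a b a) = trace(b) * trace(a b a^2 b) - trace(a b a^2)  (reduce the b square) = x*y*z^2 - x^2*z - y^2*z + z
trace(b a b a b^2 a b) = trace(b) * trace(a b^2 a b a b) - trace(a b^2 a b a)  (reduce the b square) = y^2*z^3 - 2*x*y*z^2 + x^2*z - y^2*z + x*y - z
trace(a b a b^2 a b a^-1 b) = trace(b a b a b^2 a b) * trace(a) - trace(b a b a b^2 a b a)  (eliminate a^-1) = x*y^2*z^3 - 2*x^2*y*z^2 - y*z^4 + x^3*z - x*y^2*z + x*z^3 + x^2*y + 3*y*z^2 - 3*x*z - y
trace(b^-1 a b a b^2 a b a^-1) = trace(a b a b^2 a b a^-1) * trace(b) - trace(a b a b^2 a b a^-1 b)  (eliminate b^-1) = -x*y^2*z^3 + 2*x^2*y*z^2 + y^3*z^2 + y*z^4 - x^3*z - x*y^2*z - x*z^3 - 3*y*z^2 + 3*x*z - y
trace(b a b a^-1 b^-2 a b a b) = trace(b^-1 a b a b^2 a b a^-1) * trace(b) - trace(b^-1 a b a b^2 a b a^-1 b)  (eliminate b^-1) = -x*y^3*z^3 + 2*x^2*y^2*z^2 + y^4*z^2 + y^2*z^4 - x^3*y*z - x*y^3*z - x*y*z^3 - 4*y^2*z^2 + 5*x*y*z - x^2 - y^2 + 2
next, trace(b a b a b a b a b a) = trace(a b a b) * trace(a b a b a b) - trace(a^-1 b^-1)  (split on a) = z^5 - 5*z^3 + 5*z
trace(a b a b a b a b a^-1 b) = trace(b a b a b a b a b) * trace(a) - trace(b a b a b a b a b a)  (eliminate a^-1) = x*y*z^4 - x^2*z^3 - z^5 - 3*x*y*z^2 + 2*x^2*z + 5*z^3 + x*y - 5*z
next, trace(b^-1 a b a b a b a b a^-1) = trace(a b a b a b a b a^-1) * trace(b) - trace(a b a b a b a b a^-1 b)  (eliminate b^-1) = -x*y*z^4 + x^2*z^3 + y^2*z^3 + z^5 + 2*x*y*z^2 - 2*x^2*z - 2*y^2*z - 5*z^3 + 5*z
next, trace(b a b a^-1 b^-2 a b a b a) = trace(b^-1 a b a b a b a b a^-1) * trace(b) - trace(b^-1 a b a b a b a b a^-1 b)  (eliminate b^-1) = -x*y^2*z^4 + x^2*y*z^3 + y^3*z^3 + y*z^5 + 2*x*y^2*z^2 - 2*x^2*y*z - 2*y^3*z - 6*y*z^3 + x*z^2 + 7*y*z - x
trace(b a^-1 b^-2 a b a b a^-1 b a) = trace(b a b a^-1 b^-2 a b a b) * trace(a) - trace(b a b a^-1 b^-2 a b a b a)  (eliminate a^-1) = -x^2*y^3*z^3 + 2*x^3*y^2*z^2 + x*y^4*z^2 + 2*x*y^2*z^4 - x^4*y*z - x^2*y^3*z - 2*x^2*y*z^3 - y^3*z^3 - y*z^5 - 6*x*y^2*z^2 + 7*x^2*y*z + 2*y^3*z + 6*y*z^3 - x^3 - x*y^2 - x*z^2 - 7*y*z + 3*x
next, trace(a b a^-1 b a^-1 b a^-1 b^-2 a b) = trace(b a^-1 b^-2 a b a b a^-1 b) * trace(a) - trace(b a^-1 b^-2 a b a b a^-1 b a)  (eliminate a^-1) = -x^3*y^4*z^2 + x^4*y^3*z + x^2*y^5*z + 3*x^2*y^3*z^3 - 2*x^3*y^2*z^2 - 2*x*y^4*z^2 - 3*x*y^2*z^4 - 5*x^2*y^3*z + x^2*y*z^3 + y^3*z^3 + y*z^5 + x^3*y^2 + x*y^4 + 11*x*y^2*z^2 - 2*x^2*y*z - 2*y^3*z - 6*y*z^3 - 3*x*y^2 + 7*y*z - x

-x^3*y^4*z^2 + x^4*y^3*z + x^2*y^5*z + 3*x^2*y^3*z^3 - 2*x^3*y^2*z^2 - 2*x*y^4*z^2 - 3*x*y^2*z^4 - 5*x^2*y^3*z + x^2*y*z^3 + y^3*z^3 + y*z^5 + x^3*y^2 + x*y^4 + 11*x*y^2*z^2 - 2*x^2*y*z - 2*y^3*z - 6*y*z^3 - 3*x*y^2 + 7*y*z - x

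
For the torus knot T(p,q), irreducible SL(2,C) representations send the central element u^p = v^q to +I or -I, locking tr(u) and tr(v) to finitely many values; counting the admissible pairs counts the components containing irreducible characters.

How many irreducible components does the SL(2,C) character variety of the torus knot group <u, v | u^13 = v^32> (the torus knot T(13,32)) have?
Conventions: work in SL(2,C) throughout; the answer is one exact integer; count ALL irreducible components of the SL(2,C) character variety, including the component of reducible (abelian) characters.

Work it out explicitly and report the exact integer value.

187

In the torus knot group T(13,32), u^13 = v^32 is central, so an irreducible representation sends it to +I or -I (Schur).
This locks tr(u) to 2*cos(pi*alpha/13), alpha in 1..12, and tr(v) to 2*cos(pi*beta/32), beta in 1..31, on each component of irreducible characters.
u^13 = (-1)^alpha I and v^32 = (-1)^beta I must agree, so alpha and beta have equal parity.
Enumerate parity-matched pairs: 6*16 odd-odd plus 6*15 even-even gives 186.
components with irreducible characters: 186; plus the single component of reducible (abelian) characters: total 187.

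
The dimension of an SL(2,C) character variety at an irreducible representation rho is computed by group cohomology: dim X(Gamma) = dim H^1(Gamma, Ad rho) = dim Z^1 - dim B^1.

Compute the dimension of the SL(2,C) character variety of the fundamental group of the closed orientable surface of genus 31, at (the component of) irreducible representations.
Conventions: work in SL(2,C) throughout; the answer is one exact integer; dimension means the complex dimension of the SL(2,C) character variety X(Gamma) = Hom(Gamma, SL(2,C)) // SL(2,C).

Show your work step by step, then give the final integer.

Gamma = pi_1(Sigma_31) = < a_1, b_1, ..., a_31, b_31 | prod [a_i, b_i] > has 2g = 62 generators and 1 relator.
Before the relator condition, cocycle space has dim 3*62 = 186.
d_2 is surjective at irreducible rho (its cokernel H^2 is dual to H^0 = 0), so dim Z^1 = 186 - 3 = 183.
Coboundaries contribute dim B^1 = 3 (injective at irreducible rho).
dim X = dim H^1 = 183 - 3 = 180.

180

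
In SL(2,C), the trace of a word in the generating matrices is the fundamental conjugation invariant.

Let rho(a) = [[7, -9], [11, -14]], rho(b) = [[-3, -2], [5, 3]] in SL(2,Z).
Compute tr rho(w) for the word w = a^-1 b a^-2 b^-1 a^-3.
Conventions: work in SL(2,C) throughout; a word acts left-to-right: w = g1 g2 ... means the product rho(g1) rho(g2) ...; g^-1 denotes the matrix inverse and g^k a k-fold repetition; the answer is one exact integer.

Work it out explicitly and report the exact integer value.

-38920653

rho(a^-1) = [[-14, 9], [-11, 7]]
... * rho(b) = [[-3, -2], [5, 3]]  ->  [[87, 55], [68, 43]]
... * rho(a^-1) = [[-14, 9], [-11, 7]]  ->  [[-1823, 1168], [-1425, 913]]
... * rho(a^-1) = [[-14, 9], [-11, 7]]  ->  [[12674, -8231], [9907, -6434]]
... * rho(b^-1) = [[3, 2], [-5, -3]]  ->  [[79177, 50041], [61891, 39116]]
... * rho(a^-1) = [[-14, 9], [-11, 7]]  ->  [[-1658929, 1062880], [-1296750, 830831]]
... * rho(a^-1) = [[-14, 9], [-11, 7]]  ->  [[11533326, -7490201], [9015359, -5854933]]
... * rho(a^-1) = [[-14, 9], [-11, 7]]  ->  [[-79074353, 51368527], [-61810763, 40153700]]
tr = -79074353 + 40153700 = -38920653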